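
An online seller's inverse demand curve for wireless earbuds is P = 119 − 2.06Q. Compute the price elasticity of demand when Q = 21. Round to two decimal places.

At Q = 21, P = 119 − 2.06(21) = 75.74.
dP/dQ = −2.06, so dQ/dP = 1/(−2.06) = -0.485.
ε = (dQ/dP)(P/Q) = (-0.485)(75.74/21).

-1.75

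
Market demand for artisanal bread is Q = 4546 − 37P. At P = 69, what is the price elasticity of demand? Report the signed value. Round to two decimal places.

At P = 69, Q = 1993.
dQ/dP = −37.
ε = (dQ/dP)(P/Q) = (-37)(69/1993).

-1.28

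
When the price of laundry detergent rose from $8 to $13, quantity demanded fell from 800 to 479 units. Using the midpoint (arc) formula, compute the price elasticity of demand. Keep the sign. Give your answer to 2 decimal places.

ΔQ = 479 − 800 = -321; ΔP = 13 − 8 = 5.
Midpoints: P̄ = 10.50, Q̄ = 639.5.
ε = (ΔQ/ΔP)(P̄/Q̄) = (-321/5)(10.50/639.5).

-1.05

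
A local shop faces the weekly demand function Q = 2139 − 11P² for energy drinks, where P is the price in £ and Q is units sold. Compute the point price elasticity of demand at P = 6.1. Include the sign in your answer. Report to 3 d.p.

At P = 6.1, Q = 1729.690.
dQ/dP = −22P = -134.200.
ε = (dQ/dP)(P/Q) = (-134.200)(6.1/1729.690).

-0.473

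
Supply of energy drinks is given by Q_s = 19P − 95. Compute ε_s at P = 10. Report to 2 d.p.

At P = 10, Q_s = 95.
dQ_s/dP = 19.
ε_s = (dQ_s/dP)(P/Q_s) = (19)(10/95).

2.00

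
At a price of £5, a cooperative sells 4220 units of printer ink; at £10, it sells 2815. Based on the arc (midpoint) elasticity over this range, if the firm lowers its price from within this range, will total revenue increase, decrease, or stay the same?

Arc ε = (-1405/5)(7.50/3517.5) ≈ -0.599.
|ε| = 0.60 < 1, so demand is inelastic. A price cut therefore reduces total revenue.

decrease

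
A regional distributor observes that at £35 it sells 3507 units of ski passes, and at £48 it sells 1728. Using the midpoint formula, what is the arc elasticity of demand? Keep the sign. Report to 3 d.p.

ΔQ = 1728 − 3507 = -1779; ΔP = 48 − 35 = 13.
Midpoints: P̄ = 41.50, Q̄ = 2617.5.
ε = (ΔQ/ΔP)(P̄/Q̄) = (-1779/13)(41.50/2617.5).

-2.170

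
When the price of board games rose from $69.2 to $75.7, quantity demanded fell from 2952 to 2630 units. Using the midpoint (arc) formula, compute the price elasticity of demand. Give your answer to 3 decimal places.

-1.286

ΔQ = 2630 − 2952 = -322; ΔP = 75.7 − 69.2 = 6.5.
Midpoints: P̄ = 72.45, Q̄ = 2791.0.
ε = (ΔQ/ΔP)(P̄/Q̄) = (-322/6.5)(72.45/2791.0).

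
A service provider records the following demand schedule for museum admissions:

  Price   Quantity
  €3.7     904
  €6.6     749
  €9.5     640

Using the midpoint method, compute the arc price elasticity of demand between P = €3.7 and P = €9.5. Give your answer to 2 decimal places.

-0.39

At P = 3.7, Q = 904; at P = 9.5, Q = 640.
ΔQ = -264, ΔP = 5.8. Midpoints: P̄ = 6.60, Q̄ = 772.0.
ε = (ΔQ/ΔP)(P̄/Q̄) = (-264/5.8)(6.60/772.0).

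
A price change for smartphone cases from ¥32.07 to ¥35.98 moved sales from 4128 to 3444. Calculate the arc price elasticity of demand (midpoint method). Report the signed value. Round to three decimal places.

ΔQ = 3444 − 4128 = -684; ΔP = 35.98 − 32.07 = 3.91.
Midpoints: P̄ = 34.02, Q̄ = 3786.0.
ε = (ΔQ/ΔP)(P̄/Q̄) = (-684/3.91)(34.02/3786.0).

-1.572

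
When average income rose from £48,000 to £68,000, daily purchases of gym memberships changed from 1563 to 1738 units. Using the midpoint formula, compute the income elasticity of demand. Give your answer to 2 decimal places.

ΔQ = 175, ΔI = 20000. Midpoints: Ī = 58,000, Q̄ = 1650.5.
ε_I = (ΔQ/ΔI)(Ī/Q̄) = (175/20000)(58000/1650.5).

0.31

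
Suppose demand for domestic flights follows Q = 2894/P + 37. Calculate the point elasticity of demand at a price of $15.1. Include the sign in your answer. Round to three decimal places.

-0.838

At P = 15.1, Q = 228.656.
dQ/dP = −2894/P² = -12.692.
ε = (dQ/dP)(P/Q) = (-12.692)(15.1/228.656).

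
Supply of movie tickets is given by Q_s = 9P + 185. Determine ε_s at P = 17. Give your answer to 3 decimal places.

At P = 17, Q_s = 338.
dQ_s/dP = 9.
ε_s = (dQ_s/dP)(P/Q_s) = (9)(17/338).

0.453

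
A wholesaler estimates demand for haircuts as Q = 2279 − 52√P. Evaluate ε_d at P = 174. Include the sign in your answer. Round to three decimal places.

-0.215

At P = 174, Q = 1593.073.
dQ/dP = −52/(2√P) = -1.971.
ε = (dQ/dP)(P/Q) = (-1.971)(174/1593.073).
|ε| < 1, so demand is inelastic at this price.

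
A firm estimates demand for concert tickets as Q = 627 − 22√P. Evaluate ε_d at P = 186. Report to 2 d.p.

-0.46

At P = 186, Q = 326.960.
dQ/dP = −22/(2√P) = -0.807.
ε = (dQ/dP)(P/Q) = (-0.807)(186/326.960).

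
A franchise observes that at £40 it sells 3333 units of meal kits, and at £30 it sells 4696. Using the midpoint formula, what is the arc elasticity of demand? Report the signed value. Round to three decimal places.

-1.188

ΔQ = 4696 − 3333 = 1363; ΔP = 30 − 40 = -10.
Midpoints: P̄ = 35.00, Q̄ = 4014.5.
ε = (ΔQ/ΔP)(P̄/Q̄) = (1363/-10)(35.00/4014.5).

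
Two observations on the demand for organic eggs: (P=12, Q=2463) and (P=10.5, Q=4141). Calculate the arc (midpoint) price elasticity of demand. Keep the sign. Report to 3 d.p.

-3.811

ΔQ = 4141 − 2463 = 1678; ΔP = 10.5 − 12 = -1.5.
Midpoints: P̄ = 11.25, Q̄ = 3302.0.
ε = (ΔQ/ΔP)(P̄/Q̄) = (1678/-1.5)(11.25/3302.0).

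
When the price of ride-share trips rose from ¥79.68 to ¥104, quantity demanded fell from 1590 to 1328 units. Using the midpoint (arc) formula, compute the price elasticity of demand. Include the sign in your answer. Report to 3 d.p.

-0.678

ΔQ = 1328 − 1590 = -262; ΔP = 104 − 79.68 = 24.32.
Midpoints: P̄ = 91.84, Q̄ = 1459.0.
ε = (ΔQ/ΔP)(P̄/Q̄) = (-262/24.32)(91.84/1459.0).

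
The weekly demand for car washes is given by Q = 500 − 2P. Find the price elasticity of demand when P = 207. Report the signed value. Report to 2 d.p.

-4.81

At P = 207, Q = 86.
dQ/dP = −2.
ε = (dQ/dP)(P/Q) = (-2)(207/86).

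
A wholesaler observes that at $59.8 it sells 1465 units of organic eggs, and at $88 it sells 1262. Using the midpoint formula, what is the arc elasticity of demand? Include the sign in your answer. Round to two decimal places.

-0.39

ΔQ = 1262 − 1465 = -203; ΔP = 88 − 59.8 = 28.2.
Midpoints: P̄ = 73.90, Q̄ = 1363.5.
ε = (ΔQ/ΔP)(P̄/Q̄) = (-203/28.2)(73.90/1363.5).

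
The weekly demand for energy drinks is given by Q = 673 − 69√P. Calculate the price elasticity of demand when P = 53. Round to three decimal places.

At P = 53, Q = 170.672.
dQ/dP = −69/(2√P) = -4.739.
ε = (dQ/dP)(P/Q) = (-4.739)(53/170.672).

-1.472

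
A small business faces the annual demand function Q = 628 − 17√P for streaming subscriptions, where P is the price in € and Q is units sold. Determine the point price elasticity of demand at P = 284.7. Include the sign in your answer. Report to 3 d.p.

-0.420

At P = 284.7, Q = 341.158.
dQ/dP = −17/(2√P) = -0.504.
ε = (dQ/dP)(P/Q) = (-0.504)(284.7/341.158).
|ε| < 1, so demand is inelastic at this price.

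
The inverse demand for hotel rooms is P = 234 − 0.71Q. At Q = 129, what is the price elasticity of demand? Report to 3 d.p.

At Q = 129, P = 234 − 0.71(129) = 142.41.
dP/dQ = −0.71, so dQ/dP = 1/(−0.71) = -1.408.
ε = (dQ/dP)(P/Q) = (-1.408)(142.41/129).

-1.555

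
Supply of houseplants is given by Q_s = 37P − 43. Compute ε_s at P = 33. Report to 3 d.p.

At P = 33, Q_s = 1178.
dQ_s/dP = 37.
ε_s = (dQ_s/dP)(P/Q_s) = (37)(33/1178).

1.037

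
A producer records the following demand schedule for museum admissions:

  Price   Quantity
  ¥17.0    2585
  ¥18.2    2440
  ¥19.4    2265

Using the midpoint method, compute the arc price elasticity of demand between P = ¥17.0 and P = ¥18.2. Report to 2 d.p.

At P = 17.0, Q = 2585; at P = 18.2, Q = 2440.
ΔQ = -145, ΔP = 1.2. Midpoints: P̄ = 17.60, Q̄ = 2512.5.
ε = (ΔQ/ΔP)(P̄/Q̄) = (-145/1.2)(17.60/2512.5).

-0.85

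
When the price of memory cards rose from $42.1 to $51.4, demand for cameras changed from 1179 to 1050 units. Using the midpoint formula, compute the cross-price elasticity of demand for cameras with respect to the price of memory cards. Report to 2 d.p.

ΔQ_x = 1050 − 1179 = -129; ΔP_y = 51.4 − 42.1 = 9.3.
Midpoints: P̄_y = 46.75, Q̄_x = 1114.5.
ε_xy = (ΔQ_x/ΔP_y)(P̄_y/Q̄_x) = (-129/9.3)(46.75/1114.5).
ε_xy < 0, so the goods are complements.

-0.58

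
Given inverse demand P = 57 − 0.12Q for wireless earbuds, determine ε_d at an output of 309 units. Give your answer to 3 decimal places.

At Q = 309, P = 57 − 0.12(309) = 19.92.
dP/dQ = −0.12, so dQ/dP = 1/(−0.12) = -8.333.
ε = (dQ/dP)(P/Q) = (-8.333)(19.92/309).

-0.537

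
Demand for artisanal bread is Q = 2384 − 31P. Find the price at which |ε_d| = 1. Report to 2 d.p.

38.45

For linear demand Q = a − bP, ε = −bP/(a − bP). |ε| = 1 when bP = a − bP, i.e. P = a/(2b).
P = 2384/(2·31) = 2384/62 = 38.4516.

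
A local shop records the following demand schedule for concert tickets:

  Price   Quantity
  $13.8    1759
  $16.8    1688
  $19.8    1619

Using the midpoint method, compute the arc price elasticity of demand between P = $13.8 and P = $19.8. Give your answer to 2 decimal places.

-0.23

At P = 13.8, Q = 1759; at P = 19.8, Q = 1619.
ΔQ = -140, ΔP = 6.0. Midpoints: P̄ = 16.80, Q̄ = 1689.0.
ε = (ΔQ/ΔP)(P̄/Q̄) = (-140/6.0)(16.80/1689.0).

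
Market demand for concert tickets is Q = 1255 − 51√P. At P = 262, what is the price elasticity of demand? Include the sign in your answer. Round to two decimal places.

At P = 262, Q = 429.493.
dQ/dP = −51/(2√P) = -1.575.
ε = (dQ/dP)(P/Q) = (-1.575)(262/429.493).

-0.96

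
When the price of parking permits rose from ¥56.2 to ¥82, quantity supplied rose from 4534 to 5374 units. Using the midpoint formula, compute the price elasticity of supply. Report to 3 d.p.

0.454

ΔQ = 5374 − 4534 = 840; ΔP = 82 − 56.2 = 25.8.
Midpoints: P̄ = 69.10, Q̄ = 4954.0.
ε_s = (ΔQ/ΔP)(P̄/Q̄) = (840/25.8)(69.10/4954.0).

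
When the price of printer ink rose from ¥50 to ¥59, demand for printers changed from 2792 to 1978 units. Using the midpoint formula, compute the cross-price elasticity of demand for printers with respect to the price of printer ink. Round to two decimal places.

-2.07

ΔQ_x = 1978 − 2792 = -814; ΔP_y = 59 − 50 = 9.
Midpoints: P̄_y = 54.50, Q̄_x = 2385.0.
ε_xy = (ΔQ_x/ΔP_y)(P̄_y/Q̄_x) = (-814/9)(54.50/2385.0).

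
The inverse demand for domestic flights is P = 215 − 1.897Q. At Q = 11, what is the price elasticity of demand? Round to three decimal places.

At Q = 11, P = 215 − 1.897(11) = 194.13.
dP/dQ = −1.897, so dQ/dP = 1/(−1.897) = -0.527.
ε = (dQ/dP)(P/Q) = (-0.527)(194.13/11).

-9.303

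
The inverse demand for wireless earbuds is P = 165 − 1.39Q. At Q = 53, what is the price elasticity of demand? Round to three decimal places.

-1.240

At Q = 53, P = 165 − 1.39(53) = 91.33.
dP/dQ = −1.39, so dQ/dP = 1/(−1.39) = -0.719.
ε = (dQ/dP)(P/Q) = (-0.719)(91.33/53).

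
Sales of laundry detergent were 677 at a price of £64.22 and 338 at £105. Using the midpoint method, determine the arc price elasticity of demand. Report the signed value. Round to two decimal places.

-1.39

ΔQ = 338 − 677 = -339; ΔP = 105 − 64.22 = 40.78.
Midpoints: P̄ = 84.61, Q̄ = 507.5.
ε = (ΔQ/ΔP)(P̄/Q̄) = (-339/40.78)(84.61/507.5).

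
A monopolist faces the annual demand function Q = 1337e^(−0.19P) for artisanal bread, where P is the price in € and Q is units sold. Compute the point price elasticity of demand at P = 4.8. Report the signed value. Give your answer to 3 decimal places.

-0.912

At P = 4.8, Q = 537.100.
dQ/dP = −0.19·1337e^(−0.19P) = −0.19Q = -102.049.
ε = (dQ/dP)(P/Q) = (-102.049)(4.8/537.100).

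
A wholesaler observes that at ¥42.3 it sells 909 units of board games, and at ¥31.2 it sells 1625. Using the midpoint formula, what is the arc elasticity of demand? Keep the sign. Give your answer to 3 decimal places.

-1.871

ΔQ = 1625 − 909 = 716; ΔP = 31.2 − 42.3 = -11.1.
Midpoints: P̄ = 36.75, Q̄ = 1267.0.
ε = (ΔQ/ΔP)(P̄/Q̄) = (716/-11.1)(36.75/1267.0).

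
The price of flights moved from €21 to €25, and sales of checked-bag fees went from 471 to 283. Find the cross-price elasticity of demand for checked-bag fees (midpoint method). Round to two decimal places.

-2.87

ΔQ_x = 283 − 471 = -188; ΔP_y = 25 − 21 = 4.
Midpoints: P̄_y = 23.00, Q̄_x = 377.0.
ε_xy = (ΔQ_x/ΔP_y)(P̄_y/Q̄_x) = (-188/4)(23.00/377.0).
ε_xy < 0, so the goods are complements.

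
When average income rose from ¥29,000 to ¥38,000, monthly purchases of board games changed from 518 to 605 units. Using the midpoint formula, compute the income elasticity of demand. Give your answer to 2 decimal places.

0.58

ΔQ = 87, ΔI = 9000. Midpoints: Ī = 33,500, Q̄ = 561.5.
ε_I = (ΔQ/ΔI)(Ī/Q̄) = (87/9000)(33500/561.5).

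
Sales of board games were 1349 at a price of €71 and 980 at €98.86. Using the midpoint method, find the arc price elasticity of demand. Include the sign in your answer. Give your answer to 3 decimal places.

-0.966

ΔQ = 980 − 1349 = -369; ΔP = 98.86 − 71 = 27.86.
Midpoints: P̄ = 84.93, Q̄ = 1164.5.
ε = (ΔQ/ΔP)(P̄/Q̄) = (-369/27.86)(84.93/1164.5).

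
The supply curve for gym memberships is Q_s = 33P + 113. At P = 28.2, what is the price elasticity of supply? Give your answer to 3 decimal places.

At P = 28.2, Q_s = 1043.60.
dQ_s/dP = 33.
ε_s = (dQ_s/dP)(P/Q_s) = (33)(28.2/1043.60).

0.892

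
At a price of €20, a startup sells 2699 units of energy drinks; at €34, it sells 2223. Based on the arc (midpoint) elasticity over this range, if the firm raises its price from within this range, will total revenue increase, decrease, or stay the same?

increase

Arc ε = (-476/14)(27.00/2461.0) ≈ -0.373.
|ε| = 0.37 < 1, so demand is inelastic. A price rise therefore raises total revenue.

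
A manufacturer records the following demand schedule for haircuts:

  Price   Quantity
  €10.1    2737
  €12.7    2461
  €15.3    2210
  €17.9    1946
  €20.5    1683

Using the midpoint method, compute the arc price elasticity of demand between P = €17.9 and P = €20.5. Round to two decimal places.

At P = 17.9, Q = 1946; at P = 20.5, Q = 1683.
ΔQ = -263, ΔP = 2.6. Midpoints: P̄ = 19.20, Q̄ = 1814.5.
ε = (ΔQ/ΔP)(P̄/Q̄) = (-263/2.6)(19.20/1814.5).

-1.07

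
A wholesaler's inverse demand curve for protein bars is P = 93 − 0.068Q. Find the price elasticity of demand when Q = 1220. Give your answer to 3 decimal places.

At Q = 1220, P = 93 − 0.068(1220) = 10.04.
dP/dQ = −0.068, so dQ/dP = 1/(−0.068) = -14.706.
ε = (dQ/dP)(P/Q) = (-14.706)(10.04/1220).

-0.121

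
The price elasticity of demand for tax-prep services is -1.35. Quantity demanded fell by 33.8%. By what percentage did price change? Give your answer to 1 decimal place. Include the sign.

%ΔP ≈ %ΔQ / ε = (-33.8%)/(-1.35) = 25.04%.

25.0%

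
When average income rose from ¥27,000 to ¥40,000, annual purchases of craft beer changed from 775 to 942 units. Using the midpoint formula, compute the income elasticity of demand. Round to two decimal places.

ΔQ = 167, ΔI = 13000. Midpoints: Ī = 33,500, Q̄ = 858.5.
ε_I = (ΔQ/ΔI)(Ī/Q̄) = (167/13000)(33500/858.5).

0.50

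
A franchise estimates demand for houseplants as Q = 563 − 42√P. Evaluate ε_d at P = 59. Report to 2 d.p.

-0.67

At P = 59, Q = 240.392.
dQ/dP = −42/(2√P) = -2.734.
ε = (dQ/dP)(P/Q) = (-2.734)(59/240.392).
|ε| < 1, so demand is inelastic at this price.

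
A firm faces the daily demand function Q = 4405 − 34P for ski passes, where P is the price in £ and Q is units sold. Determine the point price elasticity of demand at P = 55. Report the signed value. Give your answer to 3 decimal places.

-0.738

At P = 55, Q = 2535.
dQ/dP = −34.
ε = (dQ/dP)(P/Q) = (-34)(55/2535).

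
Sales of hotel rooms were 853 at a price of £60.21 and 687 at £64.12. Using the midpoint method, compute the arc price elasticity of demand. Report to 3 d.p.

ΔQ = 687 − 853 = -166; ΔP = 64.12 − 60.21 = 3.91.
Midpoints: P̄ = 62.17, Q̄ = 770.0.
ε = (ΔQ/ΔP)(P̄/Q̄) = (-166/3.91)(62.17/770.0).

-3.428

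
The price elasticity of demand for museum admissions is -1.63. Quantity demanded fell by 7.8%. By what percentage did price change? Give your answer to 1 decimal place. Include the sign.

%ΔP ≈ %ΔQ / ε = (-7.8%)/(-1.63) = 4.79%.

4.8%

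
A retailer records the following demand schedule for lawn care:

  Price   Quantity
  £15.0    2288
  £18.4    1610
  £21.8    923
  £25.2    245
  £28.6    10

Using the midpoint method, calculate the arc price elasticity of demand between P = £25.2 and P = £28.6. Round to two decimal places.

-14.58

At P = 25.2, Q = 245; at P = 28.6, Q = 10.
ΔQ = -235, ΔP = 3.4. Midpoints: P̄ = 26.90, Q̄ = 127.5.
ε = (ΔQ/ΔP)(P̄/Q̄) = (-235/3.4)(26.90/127.5).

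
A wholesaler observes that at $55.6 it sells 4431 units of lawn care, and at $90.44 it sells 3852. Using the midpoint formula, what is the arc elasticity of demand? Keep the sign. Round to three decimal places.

ΔQ = 3852 − 4431 = -579; ΔP = 90.44 − 55.6 = 34.84.
Midpoints: P̄ = 73.02, Q̄ = 4141.5.
ε = (ΔQ/ΔP)(P̄/Q̄) = (-579/34.84)(73.02/4141.5).

-0.293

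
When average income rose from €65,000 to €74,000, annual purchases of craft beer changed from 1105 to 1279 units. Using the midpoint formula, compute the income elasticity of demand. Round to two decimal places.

ΔQ = 174, ΔI = 9000. Midpoints: Ī = 69,500, Q̄ = 1192.0.
ε_I = (ΔQ/ΔI)(Ī/Q̄) = (174/9000)(69500/1192.0).

1.13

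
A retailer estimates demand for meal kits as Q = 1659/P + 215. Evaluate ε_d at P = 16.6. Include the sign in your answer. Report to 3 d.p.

-0.317

At P = 16.6, Q = 314.940.
dQ/dP = −1659/P² = -6.020.
ε = (dQ/dP)(P/Q) = (-6.020)(16.6/314.940).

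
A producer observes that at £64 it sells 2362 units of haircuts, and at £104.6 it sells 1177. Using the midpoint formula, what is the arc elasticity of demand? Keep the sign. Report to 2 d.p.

ΔQ = 1177 − 2362 = -1185; ΔP = 104.6 − 64 = 40.6.
Midpoints: P̄ = 84.30, Q̄ = 1769.5.
ε = (ΔQ/ΔP)(P̄/Q̄) = (-1185/40.6)(84.30/1769.5).

-1.39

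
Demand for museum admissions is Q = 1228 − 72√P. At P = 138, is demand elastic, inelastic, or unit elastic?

Q = 382.192, dQ/dP = -3.065.
ε = (dQ/dP)(P/Q) ≈ -1.107.
|ε| = 1.11 > 1.

elastic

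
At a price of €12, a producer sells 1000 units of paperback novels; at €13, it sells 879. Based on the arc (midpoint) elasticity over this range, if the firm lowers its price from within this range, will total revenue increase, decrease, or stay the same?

increase

Arc ε = (-121/1)(12.50/939.5) ≈ -1.610.
|ε| = 1.61 > 1, so demand is elastic. A price cut therefore raises total revenue.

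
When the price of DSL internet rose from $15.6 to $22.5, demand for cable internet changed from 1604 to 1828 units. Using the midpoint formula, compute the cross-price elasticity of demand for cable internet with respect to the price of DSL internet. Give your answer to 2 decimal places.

ΔQ_x = 1828 − 1604 = 224; ΔP_y = 22.5 − 15.6 = 6.9.
Midpoints: P̄_y = 19.05, Q̄_x = 1716.0.
ε_xy = (ΔQ_x/ΔP_y)(P̄_y/Q̄_x) = (224/6.9)(19.05/1716.0).

0.36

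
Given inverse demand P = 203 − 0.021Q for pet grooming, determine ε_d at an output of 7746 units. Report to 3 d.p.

-0.248

At Q = 7746, P = 203 − 0.021(7746) = 40.33.
dP/dQ = −0.021, so dQ/dP = 1/(−0.021) = -47.619.
ε = (dQ/dP)(P/Q) = (-47.619)(40.33/7746).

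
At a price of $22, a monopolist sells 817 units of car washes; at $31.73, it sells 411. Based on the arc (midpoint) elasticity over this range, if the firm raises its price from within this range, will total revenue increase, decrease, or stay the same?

decrease

Arc ε = (-406/9.73)(26.87/614.0) ≈ -1.826.
|ε| = 1.83 > 1, so demand is elastic. A price rise therefore reduces total revenue.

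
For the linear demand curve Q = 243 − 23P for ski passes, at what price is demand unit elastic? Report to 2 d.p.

For linear demand Q = a − bP, ε = −bP/(a − bP). |ε| = 1 when bP = a − bP, i.e. P = a/(2b).
P = 243/(2·23) = 243/46 = 5.2826.

5.28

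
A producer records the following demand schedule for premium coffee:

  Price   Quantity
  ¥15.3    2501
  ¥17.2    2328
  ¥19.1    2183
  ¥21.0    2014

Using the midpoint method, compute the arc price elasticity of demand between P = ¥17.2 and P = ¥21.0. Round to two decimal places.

At P = 17.2, Q = 2328; at P = 21.0, Q = 2014.
ΔQ = -314, ΔP = 3.8. Midpoints: P̄ = 19.10, Q̄ = 2171.0.
ε = (ΔQ/ΔP)(P̄/Q̄) = (-314/3.8)(19.10/2171.0).

-0.73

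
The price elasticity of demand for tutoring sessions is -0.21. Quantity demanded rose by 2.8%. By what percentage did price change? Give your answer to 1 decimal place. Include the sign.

-13.3%

%ΔP ≈ %ΔQ / ε = (2.8%)/(-0.21) = -13.33%.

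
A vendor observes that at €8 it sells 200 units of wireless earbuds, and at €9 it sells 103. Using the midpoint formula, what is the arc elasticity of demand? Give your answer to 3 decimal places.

-5.442

ΔQ = 103 − 200 = -97; ΔP = 9 − 8 = 1.
Midpoints: P̄ = 8.50, Q̄ = 151.5.
ε = (ΔQ/ΔP)(P̄/Q̄) = (-97/1)(8.50/151.5).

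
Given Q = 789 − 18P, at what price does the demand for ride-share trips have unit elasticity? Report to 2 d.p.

For linear demand Q = a − bP, ε = −bP/(a − bP). |ε| = 1 when bP = a − bP, i.e. P = a/(2b).
P = 789/(2·18) = 789/36 = 21.9167.

21.92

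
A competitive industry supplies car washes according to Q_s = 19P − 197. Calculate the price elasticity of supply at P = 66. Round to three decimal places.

At P = 66, Q_s = 1057.
dQ_s/dP = 19.
ε_s = (dQ_s/dP)(P/Q_s) = (19)(66/1057).

1.186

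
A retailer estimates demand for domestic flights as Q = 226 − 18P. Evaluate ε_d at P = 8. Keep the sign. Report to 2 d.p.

At P = 8, Q = 82.
dQ/dP = −18.
ε = (dQ/dP)(P/Q) = (-18)(8/82).

-1.76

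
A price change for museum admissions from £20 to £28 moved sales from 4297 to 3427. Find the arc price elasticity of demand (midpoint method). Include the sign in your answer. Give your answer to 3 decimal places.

-0.676

ΔQ = 3427 − 4297 = -870; ΔP = 28 − 20 = 8.
Midpoints: P̄ = 24.00, Q̄ = 3862.0.
ε = (ΔQ/ΔP)(P̄/Q̄) = (-870/8)(24.00/3862.0).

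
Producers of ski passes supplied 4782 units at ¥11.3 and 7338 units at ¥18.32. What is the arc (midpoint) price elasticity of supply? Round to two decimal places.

ΔQ = 7338 − 4782 = 2556; ΔP = 18.32 − 11.3 = 7.02.
Midpoints: P̄ = 14.81, Q̄ = 6060.0.
ε_s = (ΔQ/ΔP)(P̄/Q̄) = (2556/7.02)(14.81/6060.0).

0.89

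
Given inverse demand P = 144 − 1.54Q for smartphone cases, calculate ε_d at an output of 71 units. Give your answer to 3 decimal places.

-0.317

At Q = 71, P = 144 − 1.54(71) = 34.66.
dP/dQ = −1.54, so dQ/dP = 1/(−1.54) = -0.649.
ε = (dQ/dP)(P/Q) = (-0.649)(34.66/71).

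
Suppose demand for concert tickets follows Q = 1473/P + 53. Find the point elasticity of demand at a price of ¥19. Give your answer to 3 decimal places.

At P = 19, Q = 130.526.
dQ/dP = −1473/P² = -4.080.
ε = (dQ/dP)(P/Q) = (-4.080)(19/130.526).
|ε| < 1, so demand is inelastic at this price.

-0.594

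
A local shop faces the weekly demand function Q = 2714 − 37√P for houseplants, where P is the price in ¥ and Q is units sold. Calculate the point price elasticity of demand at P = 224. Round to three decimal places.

At P = 224, Q = 2160.235.
dQ/dP = −37/(2√P) = -1.236.
ε = (dQ/dP)(P/Q) = (-1.236)(224/2160.235).

-0.128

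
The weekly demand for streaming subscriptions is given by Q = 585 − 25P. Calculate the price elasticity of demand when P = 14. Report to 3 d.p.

-1.489

At P = 14, Q = 235.
dQ/dP = −25.
ε = (dQ/dP)(P/Q) = (-25)(14/235).
|ε| > 1, so demand is elastic at this price.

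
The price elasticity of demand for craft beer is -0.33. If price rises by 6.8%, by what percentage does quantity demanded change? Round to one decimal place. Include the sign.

%ΔQ ≈ ε × %ΔP = (-0.33)(6.8%) = -2.24%.

-2.2%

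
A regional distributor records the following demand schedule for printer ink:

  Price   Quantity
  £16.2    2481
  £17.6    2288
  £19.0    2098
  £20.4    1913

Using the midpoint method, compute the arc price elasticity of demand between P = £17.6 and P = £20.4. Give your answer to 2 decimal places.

-1.21

At P = 17.6, Q = 2288; at P = 20.4, Q = 1913.
ΔQ = -375, ΔP = 2.8. Midpoints: P̄ = 19.00, Q̄ = 2100.5.
ε = (ΔQ/ΔP)(P̄/Q̄) = (-375/2.8)(19.00/2100.5).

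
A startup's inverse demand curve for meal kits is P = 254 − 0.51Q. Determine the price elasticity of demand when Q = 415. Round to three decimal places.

-0.200

At Q = 415, P = 254 − 0.51(415) = 42.35.
dP/dQ = −0.51, so dQ/dP = 1/(−0.51) = -1.961.
ε = (dQ/dP)(P/Q) = (-1.961)(42.35/415).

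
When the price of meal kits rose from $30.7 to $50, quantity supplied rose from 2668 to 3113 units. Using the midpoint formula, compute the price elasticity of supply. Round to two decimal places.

0.32

ΔQ = 3113 − 2668 = 445; ΔP = 50 − 30.7 = 19.3.
Midpoints: P̄ = 40.35, Q̄ = 2890.5.
ε_s = (ΔQ/ΔP)(P̄/Q̄) = (445/19.3)(40.35/2890.5).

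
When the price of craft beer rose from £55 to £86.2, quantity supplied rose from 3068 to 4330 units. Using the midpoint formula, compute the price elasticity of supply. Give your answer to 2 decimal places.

0.77

ΔQ = 4330 − 3068 = 1262; ΔP = 86.2 − 55 = 31.2.
Midpoints: P̄ = 70.60, Q̄ = 3699.0.
ε_s = (ΔQ/ΔP)(P̄/Q̄) = (1262/31.2)(70.60/3699.0).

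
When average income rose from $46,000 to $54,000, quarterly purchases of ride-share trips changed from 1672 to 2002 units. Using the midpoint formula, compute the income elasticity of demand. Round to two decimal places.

ΔQ = 330, ΔI = 8000. Midpoints: Ī = 50,000, Q̄ = 1837.0.
ε_I = (ΔQ/ΔI)(Ī/Q̄) = (330/8000)(50000/1837.0).

1.12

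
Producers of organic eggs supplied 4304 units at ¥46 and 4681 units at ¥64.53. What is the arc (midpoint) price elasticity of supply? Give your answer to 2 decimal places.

0.25

ΔQ = 4681 − 4304 = 377; ΔP = 64.53 − 46 = 18.53.
Midpoints: P̄ = 55.27, Q̄ = 4492.5.
ε_s = (ΔQ/ΔP)(P̄/Q̄) = (377/18.53)(55.27/4492.5).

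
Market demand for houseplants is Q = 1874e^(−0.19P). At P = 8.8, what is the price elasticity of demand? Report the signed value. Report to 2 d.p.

At P = 8.8, Q = 352.070.
dQ/dP = −0.19·1874e^(−0.19P) = −0.19Q = -66.893.
ε = (dQ/dP)(P/Q) = (-66.893)(8.8/352.070).

-1.67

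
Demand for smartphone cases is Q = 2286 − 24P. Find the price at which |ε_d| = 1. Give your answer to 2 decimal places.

47.63

For linear demand Q = a − bP, ε = −bP/(a − bP). |ε| = 1 when bP = a − bP, i.e. P = a/(2b).
P = 2286/(2·24) = 2286/48 = 47.6250.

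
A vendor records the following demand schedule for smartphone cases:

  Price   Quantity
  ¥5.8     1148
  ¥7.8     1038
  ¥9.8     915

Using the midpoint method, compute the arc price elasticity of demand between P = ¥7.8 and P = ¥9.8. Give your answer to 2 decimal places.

-0.55

At P = 7.8, Q = 1038; at P = 9.8, Q = 915.
ΔQ = -123, ΔP = 2.0. Midpoints: P̄ = 8.80, Q̄ = 976.5.
ε = (ΔQ/ΔP)(P̄/Q̄) = (-123/2.0)(8.80/976.5).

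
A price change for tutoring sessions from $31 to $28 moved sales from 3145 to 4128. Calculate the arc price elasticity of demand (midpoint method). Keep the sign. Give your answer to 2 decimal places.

ΔQ = 4128 − 3145 = 983; ΔP = 28 − 31 = -3.
Midpoints: P̄ = 29.50, Q̄ = 3636.5.
ε = (ΔQ/ΔP)(P̄/Q̄) = (983/-3)(29.50/3636.5).

-2.66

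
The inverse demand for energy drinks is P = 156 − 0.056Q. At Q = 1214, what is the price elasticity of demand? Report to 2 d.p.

-1.29

At Q = 1214, P = 156 − 0.056(1214) = 88.02.
dP/dQ = −0.056, so dQ/dP = 1/(−0.056) = -17.857.
ε = (dQ/dP)(P/Q) = (-17.857)(88.02/1214).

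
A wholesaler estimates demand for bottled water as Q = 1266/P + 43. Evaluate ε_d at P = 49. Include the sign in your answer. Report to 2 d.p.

At P = 49, Q = 68.837.
dQ/dP = −1266/P² = -0.527.
ε = (dQ/dP)(P/Q) = (-0.527)(49/68.837).

-0.38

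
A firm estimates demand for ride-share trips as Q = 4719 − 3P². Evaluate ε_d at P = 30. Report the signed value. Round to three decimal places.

At P = 30, Q = 2019.
dQ/dP = −6P = -180.
ε = (dQ/dP)(P/Q) = (-180)(30/2019).

-2.675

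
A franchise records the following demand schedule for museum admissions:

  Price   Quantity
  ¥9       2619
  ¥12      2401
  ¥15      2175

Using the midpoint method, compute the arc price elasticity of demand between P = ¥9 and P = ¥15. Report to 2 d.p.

At P = 9, Q = 2619; at P = 15, Q = 2175.
ΔQ = -444, ΔP = 6. Midpoints: P̄ = 12.00, Q̄ = 2397.0.
ε = (ΔQ/ΔP)(P̄/Q̄) = (-444/6)(12.00/2397.0).

-0.37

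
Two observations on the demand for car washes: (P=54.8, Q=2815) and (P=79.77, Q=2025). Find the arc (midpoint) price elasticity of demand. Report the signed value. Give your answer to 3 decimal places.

ΔQ = 2025 − 2815 = -790; ΔP = 79.77 − 54.8 = 24.97.
Midpoints: P̄ = 67.28, Q̄ = 2420.0.
ε = (ΔQ/ΔP)(P̄/Q̄) = (-790/24.97)(67.28/2420.0).

-0.880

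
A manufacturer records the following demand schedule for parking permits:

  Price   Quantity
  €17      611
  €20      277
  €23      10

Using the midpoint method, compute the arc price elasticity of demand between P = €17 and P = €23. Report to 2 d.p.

At P = 17, Q = 611; at P = 23, Q = 10.
ΔQ = -601, ΔP = 6. Midpoints: P̄ = 20.00, Q̄ = 310.5.
ε = (ΔQ/ΔP)(P̄/Q̄) = (-601/6)(20.00/310.5).

-6.45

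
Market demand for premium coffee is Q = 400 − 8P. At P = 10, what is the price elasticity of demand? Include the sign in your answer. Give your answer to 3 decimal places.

At P = 10, Q = 320.
dQ/dP = −8.
ε = (dQ/dP)(P/Q) = (-8)(10/320).
|ε| < 1, so demand is inelastic at this price.

-0.250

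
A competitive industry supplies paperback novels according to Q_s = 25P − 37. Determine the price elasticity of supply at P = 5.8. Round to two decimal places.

At P = 5.8, Q_s = 108.
dQ_s/dP = 25.
ε_s = (dQ_s/dP)(P/Q_s) = (25)(5.8/108).

1.34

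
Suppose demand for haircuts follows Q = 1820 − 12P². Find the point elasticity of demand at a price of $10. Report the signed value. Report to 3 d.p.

At P = 10, Q = 620.
dQ/dP = −24P = -240.
ε = (dQ/dP)(P/Q) = (-240)(10/620).

-3.871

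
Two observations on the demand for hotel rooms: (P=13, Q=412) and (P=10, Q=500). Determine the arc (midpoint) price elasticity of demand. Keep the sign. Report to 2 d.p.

-0.74

ΔQ = 500 − 412 = 88; ΔP = 10 − 13 = -3.
Midpoints: P̄ = 11.50, Q̄ = 456.0.
ε = (ΔQ/ΔP)(P̄/Q̄) = (88/-3)(11.50/456.0).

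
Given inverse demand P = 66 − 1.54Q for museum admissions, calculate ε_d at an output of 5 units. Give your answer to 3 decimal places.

At Q = 5, P = 66 − 1.54(5) = 58.30.
dP/dQ = −1.54, so dQ/dP = 1/(−1.54) = -0.649.
ε = (dQ/dP)(P/Q) = (-0.649)(58.30/5).

-7.571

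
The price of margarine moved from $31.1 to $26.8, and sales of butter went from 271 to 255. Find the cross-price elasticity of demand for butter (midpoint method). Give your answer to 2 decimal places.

ΔQ_x = 255 − 271 = -16; ΔP_y = 26.8 − 31.1 = -4.3.
Midpoints: P̄_y = 28.95, Q̄_x = 263.0.
ε_xy = (ΔQ_x/ΔP_y)(P̄_y/Q̄_x) = (-16/-4.3)(28.95/263.0).
ε_xy > 0, so the goods are substitutes.

0.41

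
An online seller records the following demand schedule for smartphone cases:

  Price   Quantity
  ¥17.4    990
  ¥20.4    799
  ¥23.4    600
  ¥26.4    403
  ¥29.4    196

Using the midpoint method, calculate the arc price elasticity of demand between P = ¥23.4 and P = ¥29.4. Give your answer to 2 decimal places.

-4.47

At P = 23.4, Q = 600; at P = 29.4, Q = 196.
ΔQ = -404, ΔP = 6.0. Midpoints: P̄ = 26.40, Q̄ = 398.0.
ε = (ΔQ/ΔP)(P̄/Q̄) = (-404/6.0)(26.40/398.0).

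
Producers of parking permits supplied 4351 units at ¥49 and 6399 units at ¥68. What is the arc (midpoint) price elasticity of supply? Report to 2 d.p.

ΔQ = 6399 − 4351 = 2048; ΔP = 68 − 49 = 19.
Midpoints: P̄ = 58.50, Q̄ = 5375.0.
ε_s = (ΔQ/ΔP)(P̄/Q̄) = (2048/19)(58.50/5375.0).

1.17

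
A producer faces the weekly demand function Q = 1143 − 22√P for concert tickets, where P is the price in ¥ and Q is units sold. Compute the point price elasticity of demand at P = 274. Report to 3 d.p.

-0.234

At P = 274, Q = 778.835.
dQ/dP = −22/(2√P) = -0.665.
ε = (dQ/dP)(P/Q) = (-0.665)(274/778.835).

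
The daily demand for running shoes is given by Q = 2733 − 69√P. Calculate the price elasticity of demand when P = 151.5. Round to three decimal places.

-0.225

At P = 151.5, Q = 1883.711.
dQ/dP = −69/(2√P) = -2.803.
ε = (dQ/dP)(P/Q) = (-2.803)(151.5/1883.711).
|ε| < 1, so demand is inelastic at this price.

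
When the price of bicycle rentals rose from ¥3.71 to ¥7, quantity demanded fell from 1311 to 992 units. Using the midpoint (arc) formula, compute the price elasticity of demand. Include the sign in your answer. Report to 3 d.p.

ΔQ = 992 − 1311 = -319; ΔP = 7 − 3.71 = 3.29.
Midpoints: P̄ = 5.36, Q̄ = 1151.5.
ε = (ΔQ/ΔP)(P̄/Q̄) = (-319/3.29)(5.36/1151.5).

-0.451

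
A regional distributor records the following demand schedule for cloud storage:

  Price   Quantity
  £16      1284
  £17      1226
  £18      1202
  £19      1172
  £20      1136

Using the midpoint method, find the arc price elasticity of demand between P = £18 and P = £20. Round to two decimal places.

-0.54

At P = 18, Q = 1202; at P = 20, Q = 1136.
ΔQ = -66, ΔP = 2. Midpoints: P̄ = 19.00, Q̄ = 1169.0.
ε = (ΔQ/ΔP)(P̄/Q̄) = (-66/2)(19.00/1169.0).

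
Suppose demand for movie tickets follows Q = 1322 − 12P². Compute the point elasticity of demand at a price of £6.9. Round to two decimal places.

At P = 6.9, Q = 750.680.
dQ/dP = −24P = -165.600.
ε = (dQ/dP)(P/Q) = (-165.600)(6.9/750.680).
|ε| > 1, so demand is elastic at this price.

-1.52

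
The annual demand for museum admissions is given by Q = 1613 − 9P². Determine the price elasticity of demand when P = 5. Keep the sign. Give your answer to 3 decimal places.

At P = 5, Q = 1388.
dQ/dP = −18P = -90.
ε = (dQ/dP)(P/Q) = (-90)(5/1388).
|ε| < 1, so demand is inelastic at this price.

-0.324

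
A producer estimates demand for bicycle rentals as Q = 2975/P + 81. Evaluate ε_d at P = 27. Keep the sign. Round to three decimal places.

-0.576

At P = 27, Q = 191.185.
dQ/dP = −2975/P² = -4.081.
ε = (dQ/dP)(P/Q) = (-4.081)(27/191.185).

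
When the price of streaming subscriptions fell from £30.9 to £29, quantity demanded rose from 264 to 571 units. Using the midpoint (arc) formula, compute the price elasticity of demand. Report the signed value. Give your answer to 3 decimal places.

ΔQ = 571 − 264 = 307; ΔP = 29 − 30.9 = -1.9.
Midpoints: P̄ = 29.95, Q̄ = 417.5.
ε = (ΔQ/ΔP)(P̄/Q̄) = (307/-1.9)(29.95/417.5).

-11.591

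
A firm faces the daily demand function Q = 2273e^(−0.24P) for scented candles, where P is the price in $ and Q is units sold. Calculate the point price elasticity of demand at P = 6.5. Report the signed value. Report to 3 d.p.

-1.560

At P = 6.5, Q = 477.639.
dQ/dP = −0.24·2273e^(−0.24P) = −0.24Q = -114.633.
ε = (dQ/dP)(P/Q) = (-114.633)(6.5/477.639).
|ε| > 1, so demand is elastic at this price.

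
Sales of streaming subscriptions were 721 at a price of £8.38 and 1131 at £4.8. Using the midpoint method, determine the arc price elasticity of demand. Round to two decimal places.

-0.82

ΔQ = 1131 − 721 = 410; ΔP = 4.8 − 8.38 = -3.58.
Midpoints: P̄ = 6.59, Q̄ = 926.0.
ε = (ΔQ/ΔP)(P̄/Q̄) = (410/-3.58)(6.59/926.0).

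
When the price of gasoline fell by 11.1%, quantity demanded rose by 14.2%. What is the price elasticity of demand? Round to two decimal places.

-1.28

ε = %ΔQ / %ΔP = (14.2)/(-11.1) = -1.279.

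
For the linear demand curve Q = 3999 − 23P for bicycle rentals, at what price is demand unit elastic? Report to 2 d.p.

86.93

For linear demand Q = a − bP, ε = −bP/(a − bP). |ε| = 1 when bP = a − bP, i.e. P = a/(2b).
P = 3999/(2·23) = 3999/46 = 86.9348.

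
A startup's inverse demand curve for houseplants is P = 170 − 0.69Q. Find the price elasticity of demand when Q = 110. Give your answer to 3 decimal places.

At Q = 110, P = 170 − 0.69(110) = 94.10.
dP/dQ = −0.69, so dQ/dP = 1/(−0.69) = -1.449.
ε = (dQ/dP)(P/Q) = (-1.449)(94.10/110).

-1.240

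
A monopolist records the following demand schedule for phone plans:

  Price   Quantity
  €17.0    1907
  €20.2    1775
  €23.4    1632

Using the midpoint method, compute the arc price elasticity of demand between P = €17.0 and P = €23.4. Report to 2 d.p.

At P = 17.0, Q = 1907; at P = 23.4, Q = 1632.
ΔQ = -275, ΔP = 6.4. Midpoints: P̄ = 20.20, Q̄ = 1769.5.
ε = (ΔQ/ΔP)(P̄/Q̄) = (-275/6.4)(20.20/1769.5).

-0.49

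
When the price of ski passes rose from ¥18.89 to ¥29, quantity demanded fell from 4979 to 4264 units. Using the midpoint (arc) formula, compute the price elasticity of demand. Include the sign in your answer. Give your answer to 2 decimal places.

-0.37

ΔQ = 4264 − 4979 = -715; ΔP = 29 − 18.89 = 10.11.
Midpoints: P̄ = 23.95, Q̄ = 4621.5.
ε = (ΔQ/ΔP)(P̄/Q̄) = (-715/10.11)(23.95/4621.5).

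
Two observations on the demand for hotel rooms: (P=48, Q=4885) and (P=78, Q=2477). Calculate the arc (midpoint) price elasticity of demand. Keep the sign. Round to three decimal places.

-1.374

ΔQ = 2477 − 4885 = -2408; ΔP = 78 − 48 = 30.
Midpoints: P̄ = 63.00, Q̄ = 3681.0.
ε = (ΔQ/ΔP)(P̄/Q̄) = (-2408/30)(63.00/3681.0).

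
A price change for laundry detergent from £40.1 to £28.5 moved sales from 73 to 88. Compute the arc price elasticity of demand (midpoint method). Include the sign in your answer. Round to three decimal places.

-0.551

ΔQ = 88 − 73 = 15; ΔP = 28.5 − 40.1 = -11.6.
Midpoints: P̄ = 34.30, Q̄ = 80.5.
ε = (ΔQ/ΔP)(P̄/Q̄) = (15/-11.6)(34.30/80.5).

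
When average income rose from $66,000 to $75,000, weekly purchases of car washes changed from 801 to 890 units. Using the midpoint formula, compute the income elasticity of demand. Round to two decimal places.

0.82

ΔQ = 89, ΔI = 9000. Midpoints: Ī = 70,500, Q̄ = 845.5.
ε_I = (ΔQ/ΔI)(Ī/Q̄) = (89/9000)(70500/845.5).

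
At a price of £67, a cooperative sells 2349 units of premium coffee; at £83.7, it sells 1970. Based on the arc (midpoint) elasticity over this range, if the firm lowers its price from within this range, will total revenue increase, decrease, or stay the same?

Arc ε = (-379/16.7)(75.35/2159.5) ≈ -0.792.
|ε| = 0.79 < 1, so demand is inelastic. A price cut therefore reduces total revenue.

decrease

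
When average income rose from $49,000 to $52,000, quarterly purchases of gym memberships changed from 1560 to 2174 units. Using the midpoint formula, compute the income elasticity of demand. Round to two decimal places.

ΔQ = 614, ΔI = 3000. Midpoints: Ī = 50,500, Q̄ = 1867.0.
ε_I = (ΔQ/ΔI)(Ī/Q̄) = (614/3000)(50500/1867.0).

5.54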